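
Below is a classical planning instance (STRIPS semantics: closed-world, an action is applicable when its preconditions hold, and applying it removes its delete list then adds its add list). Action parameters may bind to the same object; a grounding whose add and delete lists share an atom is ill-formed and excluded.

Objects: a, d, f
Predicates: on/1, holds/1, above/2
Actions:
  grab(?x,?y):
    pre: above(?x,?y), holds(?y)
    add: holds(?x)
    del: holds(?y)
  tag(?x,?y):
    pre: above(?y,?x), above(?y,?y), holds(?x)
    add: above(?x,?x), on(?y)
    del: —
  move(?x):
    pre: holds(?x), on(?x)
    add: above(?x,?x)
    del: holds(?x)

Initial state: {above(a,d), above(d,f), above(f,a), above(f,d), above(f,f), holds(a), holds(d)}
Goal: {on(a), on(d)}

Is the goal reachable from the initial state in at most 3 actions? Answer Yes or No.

Yes

1. tag(a,f)  →  {above(a,a), above(a,d), above(d,f), above(f,a), above(f,d), above(f,f), holds(a), holds(d), on(f)}
2. tag(d,a)  →  {above(a,a), above(a,d), above(d,d), above(d,f), above(f,a), above(f,d), above(f,f), holds(a), holds(d), on(a), on(f)}
3. tag(d,d)  →  {above(a,a), above(a,d), above(d,d), above(d,f), above(f,a), above(f,d), above(f,f), holds(a), holds(d), on(a), on(d), on(f)}
optimal plan length = 3; 3 ≤ 3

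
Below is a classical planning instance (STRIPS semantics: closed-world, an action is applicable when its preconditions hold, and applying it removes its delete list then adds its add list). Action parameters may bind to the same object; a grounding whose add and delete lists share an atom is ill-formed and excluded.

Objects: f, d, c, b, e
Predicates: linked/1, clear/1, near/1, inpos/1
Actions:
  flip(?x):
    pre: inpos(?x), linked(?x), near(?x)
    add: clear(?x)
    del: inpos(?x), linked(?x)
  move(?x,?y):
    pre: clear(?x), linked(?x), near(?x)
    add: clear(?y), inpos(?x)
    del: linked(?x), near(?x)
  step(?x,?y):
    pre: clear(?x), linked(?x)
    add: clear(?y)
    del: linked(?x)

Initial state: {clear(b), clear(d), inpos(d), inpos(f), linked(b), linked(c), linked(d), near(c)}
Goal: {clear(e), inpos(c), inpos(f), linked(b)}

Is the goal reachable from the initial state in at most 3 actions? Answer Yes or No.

Yes

1. step(d,c)  →  {clear(b), clear(c), clear(d), inpos(d), inpos(f), linked(b), linked(c), near(c)}
2. move(c,e)  →  {clear(b), clear(c), clear(d), clear(e), inpos(c), inpos(d), inpos(f), linked(b)}
optimal plan length = 2; 2 ≤ 3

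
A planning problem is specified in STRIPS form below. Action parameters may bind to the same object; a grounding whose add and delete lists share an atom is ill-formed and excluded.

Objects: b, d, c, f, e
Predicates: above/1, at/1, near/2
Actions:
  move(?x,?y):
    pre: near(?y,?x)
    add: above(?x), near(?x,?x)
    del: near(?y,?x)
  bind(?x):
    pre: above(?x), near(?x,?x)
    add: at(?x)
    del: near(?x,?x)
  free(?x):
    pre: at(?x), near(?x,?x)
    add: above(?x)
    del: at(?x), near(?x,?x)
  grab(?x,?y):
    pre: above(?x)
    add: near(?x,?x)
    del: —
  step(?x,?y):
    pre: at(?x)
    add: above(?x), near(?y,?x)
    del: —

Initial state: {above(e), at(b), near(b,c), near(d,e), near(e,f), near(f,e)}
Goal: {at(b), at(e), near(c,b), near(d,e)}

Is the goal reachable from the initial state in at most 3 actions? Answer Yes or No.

Yes

1. move(e,f)  →  {above(e), at(b), near(b,c), near(d,e), near(e,e), near(e,f)}
2. bind(e)  →  {above(e), at(b), at(e), near(b,c), near(d,e), near(e,f)}
3. step(b,c)  →  {above(b), above(e), at(b), at(e), near(b,c), near(c,b), near(d,e), near(e,f)}
optimal plan length = 3; 3 ≤ 3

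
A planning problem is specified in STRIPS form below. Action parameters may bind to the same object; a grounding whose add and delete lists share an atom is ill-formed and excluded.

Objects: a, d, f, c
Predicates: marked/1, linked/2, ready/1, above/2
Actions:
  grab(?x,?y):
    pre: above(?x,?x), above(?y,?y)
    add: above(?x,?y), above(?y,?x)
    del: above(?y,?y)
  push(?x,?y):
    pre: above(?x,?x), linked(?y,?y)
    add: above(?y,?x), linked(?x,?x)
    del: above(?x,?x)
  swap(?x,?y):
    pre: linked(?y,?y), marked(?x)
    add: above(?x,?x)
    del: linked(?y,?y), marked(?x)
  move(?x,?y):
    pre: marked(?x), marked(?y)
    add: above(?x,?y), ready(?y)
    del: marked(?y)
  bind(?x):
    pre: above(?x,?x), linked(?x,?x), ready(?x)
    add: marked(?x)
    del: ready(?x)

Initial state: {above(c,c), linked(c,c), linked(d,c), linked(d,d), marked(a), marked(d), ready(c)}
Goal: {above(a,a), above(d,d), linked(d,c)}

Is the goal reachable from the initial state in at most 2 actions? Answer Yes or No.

1. swap(a,d)  →  {above(a,a), above(c,c), linked(c,c), linked(d,c), marked(d), ready(c)}
2. swap(d,c)  →  {above(a,a), above(c,c), above(d,d), linked(d,c), ready(c)}
optimal plan length = 2; 2 ≤ 2

Yes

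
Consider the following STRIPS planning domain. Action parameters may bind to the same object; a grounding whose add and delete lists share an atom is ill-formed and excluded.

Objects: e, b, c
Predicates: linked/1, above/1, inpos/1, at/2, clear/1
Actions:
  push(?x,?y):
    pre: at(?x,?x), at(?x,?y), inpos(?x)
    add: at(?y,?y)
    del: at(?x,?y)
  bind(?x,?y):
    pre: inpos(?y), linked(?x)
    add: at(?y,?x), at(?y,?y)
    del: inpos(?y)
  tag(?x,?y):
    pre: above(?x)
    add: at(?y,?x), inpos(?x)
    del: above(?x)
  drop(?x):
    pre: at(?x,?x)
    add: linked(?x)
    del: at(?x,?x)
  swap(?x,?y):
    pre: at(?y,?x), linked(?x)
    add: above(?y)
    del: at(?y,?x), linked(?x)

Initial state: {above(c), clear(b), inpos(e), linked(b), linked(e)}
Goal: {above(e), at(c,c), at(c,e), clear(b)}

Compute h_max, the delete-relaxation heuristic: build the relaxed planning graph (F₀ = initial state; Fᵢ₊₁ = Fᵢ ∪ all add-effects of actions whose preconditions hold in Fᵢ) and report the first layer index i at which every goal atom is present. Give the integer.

F0 = init (5 atoms)
F1 = F0 ∪ {at(b,c), at(c,c), at(e,b), at(e,c), at(e,e), inpos(c)}  (11 atoms)
F2 = F1 ∪ {above(e), at(b,b), at(c,b), at(c,e), linked(c)}  (16 atoms)
goal ⊆ F2  ⇒  h_max = 2

2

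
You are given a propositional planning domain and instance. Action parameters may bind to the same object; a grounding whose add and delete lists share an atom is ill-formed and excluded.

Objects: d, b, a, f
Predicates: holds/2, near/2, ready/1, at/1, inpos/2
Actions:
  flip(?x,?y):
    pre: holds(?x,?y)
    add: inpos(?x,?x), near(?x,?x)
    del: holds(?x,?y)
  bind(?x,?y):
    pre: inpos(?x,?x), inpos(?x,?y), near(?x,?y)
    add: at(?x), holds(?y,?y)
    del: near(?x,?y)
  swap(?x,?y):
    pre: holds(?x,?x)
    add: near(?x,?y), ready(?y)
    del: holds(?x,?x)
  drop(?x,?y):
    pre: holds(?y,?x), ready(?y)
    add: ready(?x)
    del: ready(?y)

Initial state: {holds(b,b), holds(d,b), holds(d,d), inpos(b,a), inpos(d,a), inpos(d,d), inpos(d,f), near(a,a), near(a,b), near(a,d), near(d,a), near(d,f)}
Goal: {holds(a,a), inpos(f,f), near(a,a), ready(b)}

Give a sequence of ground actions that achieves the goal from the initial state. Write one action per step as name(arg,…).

1. bind(d,a)  →  {at(d), holds(a,a), holds(b,b), holds(d,b), holds(d,d), inpos(b,a), inpos(d,a), inpos(d,d), inpos(d,f), near(a,a), near(a,b), near(a,d), near(d,f)}
2. bind(d,f)  →  {at(d), holds(a,a), holds(b,b), holds(d,b), holds(d,d), holds(f,f), inpos(b,a), inpos(d,a), inpos(d,d), inpos(d,f), near(a,a), near(a,b), near(a,d)}
3. flip(f,f)  →  {at(d), holds(a,a), holds(b,b), holds(d,b), holds(d,d), inpos(b,a), inpos(d,a), inpos(d,d), inpos(d,f), inpos(f,f), near(a,a), near(a,b), near(a,d), near(f,f)}
4. swap(d,b)  →  {at(d), holds(a,a), holds(b,b), holds(d,b), inpos(b,a), inpos(d,a), inpos(d,d), inpos(d,f), inpos(f,f), near(a,a), near(a,b), near(a,d), near(d,b), near(f,f), ready(b)}

bind(d,a); bind(d,f); flip(f,f); swap(d,b)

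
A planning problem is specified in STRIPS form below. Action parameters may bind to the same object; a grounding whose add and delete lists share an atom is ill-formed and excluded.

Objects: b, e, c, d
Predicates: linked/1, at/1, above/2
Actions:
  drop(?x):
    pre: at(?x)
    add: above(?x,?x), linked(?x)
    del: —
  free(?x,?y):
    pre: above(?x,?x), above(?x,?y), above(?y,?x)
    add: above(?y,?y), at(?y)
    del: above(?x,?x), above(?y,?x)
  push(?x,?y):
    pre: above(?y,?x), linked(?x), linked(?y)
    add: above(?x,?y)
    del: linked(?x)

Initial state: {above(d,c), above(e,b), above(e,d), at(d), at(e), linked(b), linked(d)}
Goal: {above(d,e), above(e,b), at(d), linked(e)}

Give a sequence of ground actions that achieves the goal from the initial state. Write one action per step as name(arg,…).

1. drop(e)  →  {above(d,c), above(e,b), above(e,d), above(e,e), at(d), at(e), linked(b), linked(d), linked(e)}
2. push(d,e)  →  {above(d,c), above(d,e), above(e,b), above(e,d), above(e,e), at(d), at(e), linked(b), linked(e)}

drop(e); push(d,e)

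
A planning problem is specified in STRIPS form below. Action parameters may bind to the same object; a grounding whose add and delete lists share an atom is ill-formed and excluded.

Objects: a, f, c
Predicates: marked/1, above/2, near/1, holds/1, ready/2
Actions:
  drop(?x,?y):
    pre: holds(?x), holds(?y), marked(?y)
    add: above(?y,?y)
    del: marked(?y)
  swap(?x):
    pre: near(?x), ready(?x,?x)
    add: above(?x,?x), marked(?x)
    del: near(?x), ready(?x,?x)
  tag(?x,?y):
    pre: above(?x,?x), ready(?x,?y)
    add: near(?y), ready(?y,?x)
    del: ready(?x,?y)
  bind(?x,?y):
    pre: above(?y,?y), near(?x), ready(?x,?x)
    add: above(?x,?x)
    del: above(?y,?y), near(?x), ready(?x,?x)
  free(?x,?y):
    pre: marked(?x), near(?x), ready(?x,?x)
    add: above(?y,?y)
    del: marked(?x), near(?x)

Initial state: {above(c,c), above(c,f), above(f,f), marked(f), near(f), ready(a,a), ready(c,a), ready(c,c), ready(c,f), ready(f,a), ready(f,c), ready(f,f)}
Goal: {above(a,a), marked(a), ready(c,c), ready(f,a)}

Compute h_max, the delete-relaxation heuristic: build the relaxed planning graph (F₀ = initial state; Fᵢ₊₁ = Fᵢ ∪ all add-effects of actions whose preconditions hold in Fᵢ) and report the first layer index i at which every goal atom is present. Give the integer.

F0 = init (12 atoms)
F1 = F0 ∪ {above(a,a), near(a), near(c), ready(a,c), ready(a,f)}  (17 atoms)
F2 = F1 ∪ {marked(a), marked(c)}  (19 atoms)
goal ⊆ F2  ⇒  h_max = 2

2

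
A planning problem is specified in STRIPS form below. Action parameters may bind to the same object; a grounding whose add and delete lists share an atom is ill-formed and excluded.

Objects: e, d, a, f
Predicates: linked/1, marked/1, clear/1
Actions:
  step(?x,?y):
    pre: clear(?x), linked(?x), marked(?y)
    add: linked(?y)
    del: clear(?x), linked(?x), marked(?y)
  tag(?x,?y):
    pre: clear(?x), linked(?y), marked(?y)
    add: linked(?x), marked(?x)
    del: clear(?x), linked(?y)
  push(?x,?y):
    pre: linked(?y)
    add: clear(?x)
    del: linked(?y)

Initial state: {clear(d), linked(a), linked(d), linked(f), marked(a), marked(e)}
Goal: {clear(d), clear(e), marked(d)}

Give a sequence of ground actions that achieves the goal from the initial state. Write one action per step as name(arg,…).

1. tag(d,a)  →  {linked(d), linked(f), marked(a), marked(d), marked(e)}
2. push(e,d)  →  {clear(e), linked(f), marked(a), marked(d), marked(e)}
3. push(d,f)  →  {clear(d), clear(e), marked(a), marked(d), marked(e)}

tag(d,a); push(e,d); push(d,f)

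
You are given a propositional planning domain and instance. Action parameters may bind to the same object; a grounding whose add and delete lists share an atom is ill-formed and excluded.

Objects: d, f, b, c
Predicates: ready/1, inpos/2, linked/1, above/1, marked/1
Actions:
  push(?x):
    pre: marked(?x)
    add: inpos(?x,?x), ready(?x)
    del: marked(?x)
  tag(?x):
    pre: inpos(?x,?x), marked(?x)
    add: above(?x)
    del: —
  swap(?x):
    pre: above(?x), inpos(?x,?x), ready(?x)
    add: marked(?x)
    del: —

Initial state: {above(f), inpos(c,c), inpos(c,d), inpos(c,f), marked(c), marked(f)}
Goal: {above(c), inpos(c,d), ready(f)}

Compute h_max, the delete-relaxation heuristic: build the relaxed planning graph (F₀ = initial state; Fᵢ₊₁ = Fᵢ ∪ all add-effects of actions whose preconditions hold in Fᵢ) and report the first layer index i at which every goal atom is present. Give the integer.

1

F0 = init (6 atoms)
F1 = F0 ∪ {above(c), inpos(f,f), ready(c), ready(f)}  (10 atoms)
goal ⊆ F1  ⇒  h_max = 1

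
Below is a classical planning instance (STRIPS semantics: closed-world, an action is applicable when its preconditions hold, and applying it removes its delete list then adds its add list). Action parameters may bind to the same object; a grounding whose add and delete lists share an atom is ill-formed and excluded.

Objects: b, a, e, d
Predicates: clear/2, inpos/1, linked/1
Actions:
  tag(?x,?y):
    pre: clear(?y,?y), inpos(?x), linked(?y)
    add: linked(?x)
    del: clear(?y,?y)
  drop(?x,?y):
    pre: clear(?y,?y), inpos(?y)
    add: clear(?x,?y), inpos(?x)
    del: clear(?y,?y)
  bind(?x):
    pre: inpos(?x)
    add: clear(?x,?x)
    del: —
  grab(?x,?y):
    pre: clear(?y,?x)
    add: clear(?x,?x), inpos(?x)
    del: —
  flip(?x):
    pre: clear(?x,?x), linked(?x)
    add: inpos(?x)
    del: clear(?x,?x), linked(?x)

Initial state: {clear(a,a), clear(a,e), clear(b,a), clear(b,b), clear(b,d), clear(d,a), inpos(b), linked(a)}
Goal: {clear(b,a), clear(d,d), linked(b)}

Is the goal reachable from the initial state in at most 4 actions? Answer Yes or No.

1. tag(b,a)  →  {clear(a,e), clear(b,a), clear(b,b), clear(b,d), clear(d,a), inpos(b), linked(a), linked(b)}
2. grab(d,b)  →  {clear(a,e), clear(b,a), clear(b,b), clear(b,d), clear(d,a), clear(d,d), inpos(b), inpos(d), linked(a), linked(b)}
optimal plan length = 2; 2 ≤ 4

Yes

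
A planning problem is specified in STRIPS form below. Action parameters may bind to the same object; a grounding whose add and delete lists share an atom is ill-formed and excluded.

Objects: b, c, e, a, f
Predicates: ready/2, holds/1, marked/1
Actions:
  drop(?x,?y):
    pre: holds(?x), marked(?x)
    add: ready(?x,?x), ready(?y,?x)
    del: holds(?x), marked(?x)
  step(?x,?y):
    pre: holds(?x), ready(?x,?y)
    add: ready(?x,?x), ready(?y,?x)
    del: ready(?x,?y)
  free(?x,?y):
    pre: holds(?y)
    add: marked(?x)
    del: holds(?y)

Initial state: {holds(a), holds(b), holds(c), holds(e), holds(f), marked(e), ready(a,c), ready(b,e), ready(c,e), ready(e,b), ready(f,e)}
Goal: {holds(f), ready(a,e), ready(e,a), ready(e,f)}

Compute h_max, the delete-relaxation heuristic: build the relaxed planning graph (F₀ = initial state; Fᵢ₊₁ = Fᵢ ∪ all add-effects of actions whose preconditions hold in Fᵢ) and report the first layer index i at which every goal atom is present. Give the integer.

F0 = init (11 atoms)
F1 = F0 ∪ {marked(a), marked(b), marked(c), marked(f), ready(a,a), ready(a,e), ready(b,b), ready(c,a), ready(c,c), ready(e,c), ready(e,e), ready(e,f), ready(f,f)}  (24 atoms)
F2 = F1 ∪ {ready(a,b), ready(a,f), ready(b,a), ready(b,c), ready(b,f), ready(c,b), ready(c,f), ready(e,a), ready(f,a), ready(f,b), ready(f,c)}  (35 atoms)
goal ⊆ F2  ⇒  h_max = 2

2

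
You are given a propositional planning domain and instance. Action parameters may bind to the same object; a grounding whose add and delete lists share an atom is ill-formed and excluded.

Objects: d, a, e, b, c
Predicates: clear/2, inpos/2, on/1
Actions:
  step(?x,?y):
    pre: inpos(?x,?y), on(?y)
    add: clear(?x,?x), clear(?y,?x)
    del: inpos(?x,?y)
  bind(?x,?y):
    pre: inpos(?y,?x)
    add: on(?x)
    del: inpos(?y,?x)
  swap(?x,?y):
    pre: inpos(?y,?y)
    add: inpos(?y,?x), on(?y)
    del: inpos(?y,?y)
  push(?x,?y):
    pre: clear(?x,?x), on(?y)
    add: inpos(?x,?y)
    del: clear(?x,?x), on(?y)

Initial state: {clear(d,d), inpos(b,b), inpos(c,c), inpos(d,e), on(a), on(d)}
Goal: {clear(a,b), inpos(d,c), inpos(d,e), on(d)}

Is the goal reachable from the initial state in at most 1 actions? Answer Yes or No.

1. bind(c,c)  →  {clear(d,d), inpos(b,b), inpos(d,e), on(a), on(c), on(d)}
2. swap(a,b)  →  {clear(d,d), inpos(b,a), inpos(d,e), on(a), on(b), on(c), on(d)}
3. step(b,a)  →  {clear(a,b), clear(b,b), clear(d,d), inpos(d,e), on(a), on(b), on(c), on(d)}
4. push(d,c)  →  {clear(a,b), clear(b,b), inpos(d,c), inpos(d,e), on(a), on(b), on(d)}
optimal plan length = 4; 4 > 1

No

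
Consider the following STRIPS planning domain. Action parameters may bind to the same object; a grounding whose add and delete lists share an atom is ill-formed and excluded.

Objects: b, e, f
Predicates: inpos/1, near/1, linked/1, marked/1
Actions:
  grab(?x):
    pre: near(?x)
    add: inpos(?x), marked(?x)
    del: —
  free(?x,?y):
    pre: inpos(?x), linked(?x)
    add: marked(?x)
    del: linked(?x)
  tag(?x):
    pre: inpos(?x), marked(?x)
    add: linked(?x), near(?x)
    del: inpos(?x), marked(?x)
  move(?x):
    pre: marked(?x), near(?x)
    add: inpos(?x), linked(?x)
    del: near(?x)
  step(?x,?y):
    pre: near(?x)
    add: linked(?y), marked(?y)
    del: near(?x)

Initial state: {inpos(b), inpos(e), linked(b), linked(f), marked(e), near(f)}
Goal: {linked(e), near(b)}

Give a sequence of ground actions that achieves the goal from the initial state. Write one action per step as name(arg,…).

1. free(b,b)  →  {inpos(b), inpos(e), linked(f), marked(b), marked(e), near(f)}
2. tag(b)  →  {inpos(e), linked(b), linked(f), marked(e), near(b), near(f)}
3. tag(e)  →  {linked(b), linked(e), linked(f), near(b), near(e), near(f)}

free(b,b); tag(b); tag(e)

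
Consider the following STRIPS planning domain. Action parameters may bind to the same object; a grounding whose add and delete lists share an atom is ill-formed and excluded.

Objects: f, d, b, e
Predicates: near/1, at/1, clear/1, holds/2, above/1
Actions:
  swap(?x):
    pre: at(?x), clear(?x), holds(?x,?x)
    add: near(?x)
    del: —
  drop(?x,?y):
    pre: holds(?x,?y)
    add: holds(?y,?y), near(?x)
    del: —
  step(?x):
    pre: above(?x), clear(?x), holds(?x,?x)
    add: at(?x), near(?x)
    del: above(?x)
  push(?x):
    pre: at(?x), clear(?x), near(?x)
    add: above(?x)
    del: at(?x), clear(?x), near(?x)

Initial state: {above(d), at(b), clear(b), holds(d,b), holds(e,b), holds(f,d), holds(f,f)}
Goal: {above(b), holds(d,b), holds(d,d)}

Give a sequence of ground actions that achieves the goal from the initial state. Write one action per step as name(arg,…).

1. drop(f,d)  →  {above(d), at(b), clear(b), holds(d,b), holds(d,d), holds(e,b), holds(f,d), holds(f,f), near(f)}
2. drop(d,b)  →  {above(d), at(b), clear(b), holds(b,b), holds(d,b), holds(d,d), holds(e,b), holds(f,d), holds(f,f), near(d), near(f)}
3. swap(b)  →  {above(d), at(b), clear(b), holds(b,b), holds(d,b), holds(d,d), holds(e,b), holds(f,d), holds(f,f), near(b), near(d), near(f)}
4. push(b)  →  {above(b), above(d), holds(b,b), holds(d,b), holds(d,d), holds(e,b), holds(f,d), holds(f,f), near(d), near(f)}

drop(f,d); drop(d,b); swap(b); push(b)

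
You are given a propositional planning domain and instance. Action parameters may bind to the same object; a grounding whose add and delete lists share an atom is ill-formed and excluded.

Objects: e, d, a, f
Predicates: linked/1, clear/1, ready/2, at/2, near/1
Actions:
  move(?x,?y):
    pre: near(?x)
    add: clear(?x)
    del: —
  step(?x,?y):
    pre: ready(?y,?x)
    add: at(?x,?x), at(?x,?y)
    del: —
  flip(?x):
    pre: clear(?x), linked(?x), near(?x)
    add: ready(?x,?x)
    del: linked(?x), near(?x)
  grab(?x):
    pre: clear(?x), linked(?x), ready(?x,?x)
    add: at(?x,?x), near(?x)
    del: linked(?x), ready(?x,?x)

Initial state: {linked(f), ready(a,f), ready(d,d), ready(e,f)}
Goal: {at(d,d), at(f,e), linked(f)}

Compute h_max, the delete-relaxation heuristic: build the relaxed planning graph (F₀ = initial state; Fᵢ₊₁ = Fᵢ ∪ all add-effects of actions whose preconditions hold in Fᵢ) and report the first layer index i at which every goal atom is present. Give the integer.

1

F0 = init (4 atoms)
F1 = F0 ∪ {at(d,d), at(f,a), at(f,e), at(f,f)}  (8 atoms)
goal ⊆ F1  ⇒  h_max = 1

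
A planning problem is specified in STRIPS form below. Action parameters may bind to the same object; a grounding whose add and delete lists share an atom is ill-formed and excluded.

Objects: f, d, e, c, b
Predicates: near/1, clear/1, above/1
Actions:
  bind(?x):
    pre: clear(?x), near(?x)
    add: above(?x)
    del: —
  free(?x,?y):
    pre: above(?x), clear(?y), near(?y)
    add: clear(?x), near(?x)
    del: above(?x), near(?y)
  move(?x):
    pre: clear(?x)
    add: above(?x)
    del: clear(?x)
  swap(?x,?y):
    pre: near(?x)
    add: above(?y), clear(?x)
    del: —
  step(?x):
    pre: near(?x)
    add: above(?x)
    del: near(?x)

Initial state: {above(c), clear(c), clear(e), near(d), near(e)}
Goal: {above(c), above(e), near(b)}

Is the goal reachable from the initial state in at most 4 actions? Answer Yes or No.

Yes

1. bind(e)  →  {above(c), above(e), clear(c), clear(e), near(d), near(e)}
2. swap(d,b)  →  {above(b), above(c), above(e), clear(c), clear(d), clear(e), near(d), near(e)}
3. free(b,d)  →  {above(c), above(e), clear(b), clear(c), clear(d), clear(e), near(b), near(e)}
optimal plan length = 3; 3 ≤ 4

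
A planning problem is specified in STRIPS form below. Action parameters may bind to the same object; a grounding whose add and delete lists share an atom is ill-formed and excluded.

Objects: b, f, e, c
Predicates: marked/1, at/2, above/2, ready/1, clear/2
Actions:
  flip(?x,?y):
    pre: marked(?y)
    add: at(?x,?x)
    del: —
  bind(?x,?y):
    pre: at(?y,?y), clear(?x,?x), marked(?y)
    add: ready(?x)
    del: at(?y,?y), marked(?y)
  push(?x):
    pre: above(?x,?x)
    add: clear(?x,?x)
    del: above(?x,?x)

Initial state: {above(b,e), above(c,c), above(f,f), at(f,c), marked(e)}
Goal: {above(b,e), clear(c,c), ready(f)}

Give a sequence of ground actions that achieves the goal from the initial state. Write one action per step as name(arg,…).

1. flip(e,e)  →  {above(b,e), above(c,c), above(f,f), at(e,e), at(f,c), marked(e)}
2. push(f)  →  {above(b,e), above(c,c), at(e,e), at(f,c), clear(f,f), marked(e)}
3. bind(f,e)  →  {above(b,e), above(c,c), at(f,c), clear(f,f), ready(f)}
4. push(c)  →  {above(b,e), at(f,c), clear(c,c), clear(f,f), ready(f)}

flip(e,e); push(f); bind(f,e); push(c)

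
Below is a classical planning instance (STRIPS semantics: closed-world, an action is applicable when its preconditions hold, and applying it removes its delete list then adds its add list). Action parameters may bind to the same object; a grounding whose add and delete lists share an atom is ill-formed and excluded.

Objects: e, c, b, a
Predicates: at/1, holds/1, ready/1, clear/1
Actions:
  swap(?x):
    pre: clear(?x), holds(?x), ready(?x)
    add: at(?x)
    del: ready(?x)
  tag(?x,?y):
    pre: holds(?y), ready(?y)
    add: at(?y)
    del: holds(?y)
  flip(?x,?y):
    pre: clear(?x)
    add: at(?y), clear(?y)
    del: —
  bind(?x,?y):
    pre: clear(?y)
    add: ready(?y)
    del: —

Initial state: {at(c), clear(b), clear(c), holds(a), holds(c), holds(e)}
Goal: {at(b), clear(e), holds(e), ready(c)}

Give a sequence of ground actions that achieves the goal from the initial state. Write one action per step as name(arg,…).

flip(c,e); flip(e,b); bind(e,c)

1. flip(c,e)  →  {at(c), at(e), clear(b), clear(c), clear(e), holds(a), holds(c), holds(e)}
2. flip(e,b)  →  {at(b), at(c), at(e), clear(b), clear(c), clear(e), holds(a), holds(c), holds(e)}
3. bind(e,c)  →  {at(b), at(c), at(e), clear(b), clear(c), clear(e), holds(a), holds(c), holds(e), ready(c)}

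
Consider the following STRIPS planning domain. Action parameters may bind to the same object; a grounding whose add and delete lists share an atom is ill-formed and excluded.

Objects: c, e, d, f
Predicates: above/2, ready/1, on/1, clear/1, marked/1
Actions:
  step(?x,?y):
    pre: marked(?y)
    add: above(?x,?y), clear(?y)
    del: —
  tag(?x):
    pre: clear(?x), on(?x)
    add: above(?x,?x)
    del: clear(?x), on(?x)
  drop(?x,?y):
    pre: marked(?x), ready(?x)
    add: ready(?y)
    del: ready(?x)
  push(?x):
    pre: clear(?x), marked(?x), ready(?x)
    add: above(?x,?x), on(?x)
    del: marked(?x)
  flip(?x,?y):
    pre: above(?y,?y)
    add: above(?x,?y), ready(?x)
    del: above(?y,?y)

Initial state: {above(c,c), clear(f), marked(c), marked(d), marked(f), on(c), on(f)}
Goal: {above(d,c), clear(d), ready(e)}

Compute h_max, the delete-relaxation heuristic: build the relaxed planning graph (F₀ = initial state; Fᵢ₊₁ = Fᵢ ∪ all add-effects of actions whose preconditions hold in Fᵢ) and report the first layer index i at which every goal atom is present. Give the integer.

1

F0 = init (7 atoms)
F1 = F0 ∪ {above(c,d), above(c,f), above(d,c), above(d,d), above(d,f), above(e,c), above(e,d), above(e,f), above(f,c), above(f,d), above(f,f), clear(c), clear(d), ready(d), ready(e), ready(f)}  (23 atoms)
goal ⊆ F1  ⇒  h_max = 1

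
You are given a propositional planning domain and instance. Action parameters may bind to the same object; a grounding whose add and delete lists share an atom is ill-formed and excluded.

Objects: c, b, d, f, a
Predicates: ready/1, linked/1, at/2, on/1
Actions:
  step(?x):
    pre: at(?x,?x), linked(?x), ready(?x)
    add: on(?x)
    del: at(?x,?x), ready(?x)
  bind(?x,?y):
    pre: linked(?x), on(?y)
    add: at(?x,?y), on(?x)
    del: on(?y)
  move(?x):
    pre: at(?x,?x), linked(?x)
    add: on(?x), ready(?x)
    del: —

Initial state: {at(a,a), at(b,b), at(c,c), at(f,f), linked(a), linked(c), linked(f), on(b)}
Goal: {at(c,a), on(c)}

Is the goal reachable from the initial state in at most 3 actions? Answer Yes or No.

1. bind(a,b)  →  {at(a,a), at(a,b), at(b,b), at(c,c), at(f,f), linked(a), linked(c), linked(f), on(a)}
2. bind(c,a)  →  {at(a,a), at(a,b), at(b,b), at(c,a), at(c,c), at(f,f), linked(a), linked(c), linked(f), on(c)}
optimal plan length = 2; 2 ≤ 3

Yes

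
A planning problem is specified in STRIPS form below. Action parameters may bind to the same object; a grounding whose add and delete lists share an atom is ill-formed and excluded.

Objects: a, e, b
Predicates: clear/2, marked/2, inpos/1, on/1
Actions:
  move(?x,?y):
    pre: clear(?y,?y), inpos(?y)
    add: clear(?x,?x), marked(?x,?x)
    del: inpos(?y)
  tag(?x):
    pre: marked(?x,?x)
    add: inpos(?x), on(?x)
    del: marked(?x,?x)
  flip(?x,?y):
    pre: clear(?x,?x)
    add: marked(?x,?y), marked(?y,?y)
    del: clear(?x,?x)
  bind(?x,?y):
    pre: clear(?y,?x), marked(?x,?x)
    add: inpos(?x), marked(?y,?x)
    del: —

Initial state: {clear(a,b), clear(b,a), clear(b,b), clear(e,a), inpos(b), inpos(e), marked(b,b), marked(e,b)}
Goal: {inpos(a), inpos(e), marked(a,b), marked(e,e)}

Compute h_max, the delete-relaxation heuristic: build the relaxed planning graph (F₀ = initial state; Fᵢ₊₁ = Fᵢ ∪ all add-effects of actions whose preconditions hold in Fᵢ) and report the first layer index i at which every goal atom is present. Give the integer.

F0 = init (8 atoms)
F1 = F0 ∪ {clear(a,a), clear(e,e), marked(a,a), marked(a,b), marked(b,a), marked(b,e), marked(e,e), on(b)}  (16 atoms)
F2 = F1 ∪ {inpos(a), marked(a,e), marked(e,a), on(a), on(e)}  (21 atoms)
goal ⊆ F2  ⇒  h_max = 2

2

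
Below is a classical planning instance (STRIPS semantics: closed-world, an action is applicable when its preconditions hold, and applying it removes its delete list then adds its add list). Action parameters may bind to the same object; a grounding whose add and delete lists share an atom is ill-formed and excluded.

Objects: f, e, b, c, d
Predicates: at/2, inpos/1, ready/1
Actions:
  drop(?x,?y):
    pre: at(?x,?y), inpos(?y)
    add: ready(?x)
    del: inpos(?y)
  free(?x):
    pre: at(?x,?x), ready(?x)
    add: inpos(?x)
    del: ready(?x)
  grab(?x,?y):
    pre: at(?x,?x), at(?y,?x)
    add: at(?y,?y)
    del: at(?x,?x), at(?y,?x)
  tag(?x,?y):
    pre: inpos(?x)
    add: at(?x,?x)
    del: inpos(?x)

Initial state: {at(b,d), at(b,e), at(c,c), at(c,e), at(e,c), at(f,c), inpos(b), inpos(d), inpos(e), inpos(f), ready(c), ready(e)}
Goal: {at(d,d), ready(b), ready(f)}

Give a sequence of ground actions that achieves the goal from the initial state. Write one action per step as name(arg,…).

1. drop(b,e)  →  {at(b,d), at(b,e), at(c,c), at(c,e), at(e,c), at(f,c), inpos(b), inpos(d), inpos(f), ready(b), ready(c), ready(e)}
2. free(c)  →  {at(b,d), at(b,e), at(c,c), at(c,e), at(e,c), at(f,c), inpos(b), inpos(c), inpos(d), inpos(f), ready(b), ready(e)}
3. drop(f,c)  →  {at(b,d), at(b,e), at(c,c), at(c,e), at(e,c), at(f,c), inpos(b), inpos(d), inpos(f), ready(b), ready(e), ready(f)}
4. tag(d,f)  →  {at(b,d), at(b,e), at(c,c), at(c,e), at(d,d), at(e,c), at(f,c), inpos(b), inpos(f), ready(b), ready(e), ready(f)}

drop(b,e); free(c); drop(f,c); tag(d,f)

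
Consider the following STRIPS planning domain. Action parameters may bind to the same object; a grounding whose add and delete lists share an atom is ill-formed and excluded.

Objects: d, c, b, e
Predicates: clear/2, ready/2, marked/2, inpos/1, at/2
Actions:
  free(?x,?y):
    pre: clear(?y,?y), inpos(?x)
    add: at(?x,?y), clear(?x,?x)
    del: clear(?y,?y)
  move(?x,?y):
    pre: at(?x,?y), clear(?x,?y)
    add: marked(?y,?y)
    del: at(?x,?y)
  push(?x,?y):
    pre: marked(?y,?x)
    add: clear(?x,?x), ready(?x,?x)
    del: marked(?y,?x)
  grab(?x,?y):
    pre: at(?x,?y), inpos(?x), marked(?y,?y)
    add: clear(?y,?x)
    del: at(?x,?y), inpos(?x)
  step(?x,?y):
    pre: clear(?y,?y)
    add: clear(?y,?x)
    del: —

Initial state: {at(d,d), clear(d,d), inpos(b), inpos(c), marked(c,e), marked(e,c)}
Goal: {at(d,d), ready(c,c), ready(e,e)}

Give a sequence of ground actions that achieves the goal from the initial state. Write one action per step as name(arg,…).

1. push(c,e)  →  {at(d,d), clear(c,c), clear(d,d), inpos(b), inpos(c), marked(c,e), ready(c,c)}
2. push(e,c)  →  {at(d,d), clear(c,c), clear(d,d), clear(e,e), inpos(b), inpos(c), ready(c,c), ready(e,e)}

push(c,e); push(e,c)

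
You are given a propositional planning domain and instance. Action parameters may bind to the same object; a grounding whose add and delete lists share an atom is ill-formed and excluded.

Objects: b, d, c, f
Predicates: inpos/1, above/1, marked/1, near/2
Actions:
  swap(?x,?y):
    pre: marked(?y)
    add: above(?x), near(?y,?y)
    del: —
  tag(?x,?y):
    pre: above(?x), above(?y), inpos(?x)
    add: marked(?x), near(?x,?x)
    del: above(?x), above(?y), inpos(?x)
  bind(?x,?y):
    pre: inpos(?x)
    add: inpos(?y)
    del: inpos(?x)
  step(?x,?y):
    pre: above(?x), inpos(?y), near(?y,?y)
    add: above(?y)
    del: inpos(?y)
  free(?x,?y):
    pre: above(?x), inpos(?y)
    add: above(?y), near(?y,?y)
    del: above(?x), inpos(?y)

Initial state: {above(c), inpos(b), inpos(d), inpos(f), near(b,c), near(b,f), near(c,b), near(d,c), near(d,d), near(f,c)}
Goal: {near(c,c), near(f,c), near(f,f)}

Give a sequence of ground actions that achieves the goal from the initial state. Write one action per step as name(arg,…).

1. bind(b,c)  →  {above(c), inpos(c), inpos(d), inpos(f), near(b,c), near(b,f), near(c,b), near(d,c), near(d,d), near(f,c)}
2. free(c,f)  →  {above(f), inpos(c), inpos(d), near(b,c), near(b,f), near(c,b), near(d,c), near(d,d), near(f,c), near(f,f)}
3. free(f,c)  →  {above(c), inpos(d), near(b,c), near(b,f), near(c,b), near(c,c), near(d,c), near(d,d), near(f,c), near(f,f)}

bind(b,c); free(c,f); free(f,c)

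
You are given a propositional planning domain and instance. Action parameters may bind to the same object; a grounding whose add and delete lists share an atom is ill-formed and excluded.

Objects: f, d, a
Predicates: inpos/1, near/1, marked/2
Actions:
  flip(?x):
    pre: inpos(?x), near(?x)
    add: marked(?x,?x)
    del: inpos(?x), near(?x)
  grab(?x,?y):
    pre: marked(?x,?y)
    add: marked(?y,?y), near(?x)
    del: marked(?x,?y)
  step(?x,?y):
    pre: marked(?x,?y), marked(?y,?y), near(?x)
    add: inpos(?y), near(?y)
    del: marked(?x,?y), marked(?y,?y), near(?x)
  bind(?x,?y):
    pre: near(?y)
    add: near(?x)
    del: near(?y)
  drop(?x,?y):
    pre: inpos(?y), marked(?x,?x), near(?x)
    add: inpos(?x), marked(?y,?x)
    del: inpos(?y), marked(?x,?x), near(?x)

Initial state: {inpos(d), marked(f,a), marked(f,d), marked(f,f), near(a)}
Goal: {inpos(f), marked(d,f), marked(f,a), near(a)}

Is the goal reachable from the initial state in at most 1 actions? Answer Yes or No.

No

1. grab(f,d)  →  {inpos(d), marked(d,d), marked(f,a), marked(f,f), near(a), near(f)}
2. drop(f,d)  →  {inpos(f), marked(d,d), marked(d,f), marked(f,a), near(a)}
optimal plan length = 2; 2 > 1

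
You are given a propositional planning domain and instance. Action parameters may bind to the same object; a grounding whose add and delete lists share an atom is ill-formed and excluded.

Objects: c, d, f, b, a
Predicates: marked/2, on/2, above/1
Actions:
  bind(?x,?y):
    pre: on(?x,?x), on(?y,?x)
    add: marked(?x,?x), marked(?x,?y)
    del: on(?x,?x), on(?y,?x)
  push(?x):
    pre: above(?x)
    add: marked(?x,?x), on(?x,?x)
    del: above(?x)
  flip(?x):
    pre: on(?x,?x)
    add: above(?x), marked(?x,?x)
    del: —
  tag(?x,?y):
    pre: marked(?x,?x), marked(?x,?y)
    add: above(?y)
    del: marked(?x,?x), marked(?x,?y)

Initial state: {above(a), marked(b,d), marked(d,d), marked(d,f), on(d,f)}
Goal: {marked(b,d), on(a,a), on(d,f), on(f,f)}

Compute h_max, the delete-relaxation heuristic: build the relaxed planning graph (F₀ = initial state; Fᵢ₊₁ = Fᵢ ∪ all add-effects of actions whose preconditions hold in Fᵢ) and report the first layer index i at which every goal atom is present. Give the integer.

2

F0 = init (5 atoms)
F1 = F0 ∪ {above(d), above(f), marked(a,a), on(a,a)}  (9 atoms)
F2 = F1 ∪ {marked(f,f), on(d,d), on(f,f)}  (12 atoms)
goal ⊆ F2  ⇒  h_max = 2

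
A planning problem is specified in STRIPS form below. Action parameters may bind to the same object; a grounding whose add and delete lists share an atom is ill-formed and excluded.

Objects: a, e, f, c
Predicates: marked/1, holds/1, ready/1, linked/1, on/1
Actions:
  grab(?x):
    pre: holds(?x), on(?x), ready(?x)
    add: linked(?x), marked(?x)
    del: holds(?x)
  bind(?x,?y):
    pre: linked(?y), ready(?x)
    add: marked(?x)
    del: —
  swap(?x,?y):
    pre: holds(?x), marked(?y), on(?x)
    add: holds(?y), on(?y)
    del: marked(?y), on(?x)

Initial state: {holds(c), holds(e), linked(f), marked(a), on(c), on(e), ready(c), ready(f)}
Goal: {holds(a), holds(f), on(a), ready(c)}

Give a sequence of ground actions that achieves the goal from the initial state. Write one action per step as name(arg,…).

bind(f,f); swap(e,a); swap(c,f)

1. bind(f,f)  →  {holds(c), holds(e), linked(f), marked(a), marked(f), on(c), on(e), ready(c), ready(f)}
2. swap(e,a)  →  {holds(a), holds(c), holds(e), linked(f), marked(f), on(a), on(c), ready(c), ready(f)}
3. swap(c,f)  →  {holds(a), holds(c), holds(e), holds(f), linked(f), on(a), on(f), ready(c), ready(f)}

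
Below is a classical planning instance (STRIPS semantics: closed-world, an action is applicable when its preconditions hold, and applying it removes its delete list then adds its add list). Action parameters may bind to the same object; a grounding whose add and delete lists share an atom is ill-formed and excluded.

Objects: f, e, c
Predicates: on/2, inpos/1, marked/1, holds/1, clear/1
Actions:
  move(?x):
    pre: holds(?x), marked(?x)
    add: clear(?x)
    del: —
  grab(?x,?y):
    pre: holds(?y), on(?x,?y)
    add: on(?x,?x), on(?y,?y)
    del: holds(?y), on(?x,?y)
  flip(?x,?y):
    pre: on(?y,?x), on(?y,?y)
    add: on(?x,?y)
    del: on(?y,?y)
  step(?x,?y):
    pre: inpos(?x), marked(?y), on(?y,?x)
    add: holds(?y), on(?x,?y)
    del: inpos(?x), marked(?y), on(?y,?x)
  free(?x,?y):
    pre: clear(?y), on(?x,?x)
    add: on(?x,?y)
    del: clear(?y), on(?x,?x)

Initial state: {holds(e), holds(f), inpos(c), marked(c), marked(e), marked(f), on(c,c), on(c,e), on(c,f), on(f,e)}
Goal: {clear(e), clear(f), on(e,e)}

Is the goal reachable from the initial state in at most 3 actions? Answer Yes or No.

Yes

1. move(f)  →  {clear(f), holds(e), holds(f), inpos(c), marked(c), marked(e), marked(f), on(c,c), on(c,e), on(c,f), on(f,e)}
2. move(e)  →  {clear(e), clear(f), holds(e), holds(f), inpos(c), marked(c), marked(e), marked(f), on(c,c), on(c,e), on(c,f), on(f,e)}
3. grab(f,e)  →  {clear(e), clear(f), holds(f), inpos(c), marked(c), marked(e), marked(f), on(c,c), on(c,e), on(c,f), on(e,e), on(f,f)}
optimal plan length = 3; 3 ≤ 3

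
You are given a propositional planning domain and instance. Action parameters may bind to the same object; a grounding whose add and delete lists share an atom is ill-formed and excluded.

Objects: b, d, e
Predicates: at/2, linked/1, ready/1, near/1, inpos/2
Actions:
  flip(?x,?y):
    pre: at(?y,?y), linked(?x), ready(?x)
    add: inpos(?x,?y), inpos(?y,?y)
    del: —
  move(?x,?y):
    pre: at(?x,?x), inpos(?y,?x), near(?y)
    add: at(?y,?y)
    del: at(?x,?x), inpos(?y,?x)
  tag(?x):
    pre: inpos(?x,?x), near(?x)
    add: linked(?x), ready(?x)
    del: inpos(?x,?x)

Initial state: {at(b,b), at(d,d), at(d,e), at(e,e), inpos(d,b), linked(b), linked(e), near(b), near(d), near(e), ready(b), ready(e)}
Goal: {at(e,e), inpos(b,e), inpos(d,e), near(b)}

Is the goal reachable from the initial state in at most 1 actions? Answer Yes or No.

1. flip(b,d)  →  {at(b,b), at(d,d), at(d,e), at(e,e), inpos(b,d), inpos(d,b), inpos(d,d), linked(b), linked(e), near(b), near(d), near(e), ready(b), ready(e)}
2. flip(b,e)  →  {at(b,b), at(d,d), at(d,e), at(e,e), inpos(b,d), inpos(b,e), inpos(d,b), inpos(d,d), inpos(e,e), linked(b), linked(e), near(b), near(d), near(e), ready(b), ready(e)}
3. tag(d)  →  {at(b,b), at(d,d), at(d,e), at(e,e), inpos(b,d), inpos(b,e), inpos(d,b), inpos(e,e), linked(b), linked(d), linked(e), near(b), near(d), near(e), ready(b), ready(d), ready(e)}
4. flip(d,e)  →  {at(b,b), at(d,d), at(d,e), at(e,e), inpos(b,d), inpos(b,e), inpos(d,b), inpos(d,e), inpos(e,e), linked(b), linked(d), linked(e), near(b), near(d), near(e), ready(b), ready(d), ready(e)}
optimal plan length = 4; 4 > 1

No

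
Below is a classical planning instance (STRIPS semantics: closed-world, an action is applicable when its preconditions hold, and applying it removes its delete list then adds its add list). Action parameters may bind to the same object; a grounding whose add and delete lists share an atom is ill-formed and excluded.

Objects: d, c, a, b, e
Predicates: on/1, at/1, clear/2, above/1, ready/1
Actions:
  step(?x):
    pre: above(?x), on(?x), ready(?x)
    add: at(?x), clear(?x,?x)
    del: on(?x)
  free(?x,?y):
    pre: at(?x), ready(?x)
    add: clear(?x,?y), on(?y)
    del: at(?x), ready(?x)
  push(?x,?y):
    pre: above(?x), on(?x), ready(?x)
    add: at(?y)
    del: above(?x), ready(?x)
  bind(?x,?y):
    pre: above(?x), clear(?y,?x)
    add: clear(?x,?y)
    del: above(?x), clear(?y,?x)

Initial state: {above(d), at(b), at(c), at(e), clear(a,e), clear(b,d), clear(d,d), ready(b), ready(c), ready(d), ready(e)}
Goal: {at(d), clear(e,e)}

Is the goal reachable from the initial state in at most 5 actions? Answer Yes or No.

1. free(c,d)  →  {above(d), at(b), at(e), clear(a,e), clear(b,d), clear(c,d), clear(d,d), on(d), ready(b), ready(d), ready(e)}
2. step(d)  →  {above(d), at(b), at(d), at(e), clear(a,e), clear(b,d), clear(c,d), clear(d,d), ready(b), ready(d), ready(e)}
3. free(e,e)  →  {above(d), at(b), at(d), clear(a,e), clear(b,d), clear(c,d), clear(d,d), clear(e,e), on(e), ready(b), ready(d)}
optimal plan length = 3; 3 ≤ 5

Yes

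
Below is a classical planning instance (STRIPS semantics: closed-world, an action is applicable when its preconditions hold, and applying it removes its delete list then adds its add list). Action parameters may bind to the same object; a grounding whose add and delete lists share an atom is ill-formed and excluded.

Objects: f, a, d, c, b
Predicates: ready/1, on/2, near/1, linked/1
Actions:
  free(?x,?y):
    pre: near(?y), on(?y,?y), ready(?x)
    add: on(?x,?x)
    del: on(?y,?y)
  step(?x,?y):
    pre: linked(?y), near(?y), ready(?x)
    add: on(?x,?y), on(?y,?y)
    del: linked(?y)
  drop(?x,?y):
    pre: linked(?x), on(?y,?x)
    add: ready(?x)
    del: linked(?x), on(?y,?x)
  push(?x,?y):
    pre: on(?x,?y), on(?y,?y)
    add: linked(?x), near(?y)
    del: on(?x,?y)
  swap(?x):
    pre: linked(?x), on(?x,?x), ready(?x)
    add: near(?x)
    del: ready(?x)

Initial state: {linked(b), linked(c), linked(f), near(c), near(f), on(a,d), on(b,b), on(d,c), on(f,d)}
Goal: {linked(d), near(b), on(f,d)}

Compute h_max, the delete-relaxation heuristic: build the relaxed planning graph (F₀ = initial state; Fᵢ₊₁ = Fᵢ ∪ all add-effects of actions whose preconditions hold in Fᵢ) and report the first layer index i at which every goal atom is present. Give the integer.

F0 = init (9 atoms)
F1 = F0 ∪ {near(b), ready(b), ready(c)}  (12 atoms)
F2 = F1 ∪ {on(b,c), on(b,f), on(c,b), on(c,c), on(c,f), on(f,f)}  (18 atoms)
F3 = F2 ∪ {linked(d), ready(f)}  (20 atoms)
goal ⊆ F3  ⇒  h_max = 3

3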